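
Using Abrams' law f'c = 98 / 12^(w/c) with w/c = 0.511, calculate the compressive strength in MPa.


f'c = 98 / 12^0.511
= 98 / 3.56
= 27.53 MPa

27.53


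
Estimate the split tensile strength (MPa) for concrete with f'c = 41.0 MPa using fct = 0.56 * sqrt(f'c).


fct = 0.56 * sqrt(41.0)
= 0.56 * 6.403
= 3.586 MPa

3.586


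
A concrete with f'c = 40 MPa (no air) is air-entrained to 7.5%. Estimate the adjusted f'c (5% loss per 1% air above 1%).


Strength loss = (7.5 - 1) * 5 = 32.5%
f'c = 40 * (1 - 32.5/100)
= 27.0 MPa

27.0


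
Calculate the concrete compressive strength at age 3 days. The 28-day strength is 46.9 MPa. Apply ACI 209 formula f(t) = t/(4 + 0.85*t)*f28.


f(3) = 3 / (4 + 0.85 * 3) * 46.9
= 3 / 6.55 * 46.9
= 21.48 MPa

21.48


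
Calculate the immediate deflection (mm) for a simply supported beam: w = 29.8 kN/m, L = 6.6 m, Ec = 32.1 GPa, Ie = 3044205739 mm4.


Convert: L = 6.6 m = 6600 mm, Ec = 32.1 GPa = 32100 MPa
delta = 5 * 29.8 * 6600^4 / (384 * 32100 * 3044205739)
= 7.53 mm

7.53


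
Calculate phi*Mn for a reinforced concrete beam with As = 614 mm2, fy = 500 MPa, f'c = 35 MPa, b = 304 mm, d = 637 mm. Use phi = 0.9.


a = As * fy / (0.85 * f'c * b)
= 614 * 500 / (0.85 * 35 * 304)
= 33.9452 mm
Mn = As * fy * (d - a/2) / 10^6
= 190.3484 kN-m
phi*Mn = 0.9 * 190.3484 = 171.31 kN-m

171.31


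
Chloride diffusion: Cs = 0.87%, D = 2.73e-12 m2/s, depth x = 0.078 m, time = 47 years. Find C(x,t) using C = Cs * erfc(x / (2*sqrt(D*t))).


t_seconds = 47 * 365.25 * 24 * 3600 = 1483207200.0 s
arg = 0.078 / (2 * sqrt(2.73e-12 * 1483207200.0))
= 0.6129
erfc(0.6129) = 0.3861
C = 0.87 * 0.3861 = 0.3359%

0.3359


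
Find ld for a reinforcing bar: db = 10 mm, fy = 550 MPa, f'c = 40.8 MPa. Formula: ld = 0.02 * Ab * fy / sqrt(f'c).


Ab = pi * 10^2 / 4 = 78.54 mm2
ld = 0.02 * 78.54 * 550 / sqrt(40.8)
= 135.3 mm

135.3


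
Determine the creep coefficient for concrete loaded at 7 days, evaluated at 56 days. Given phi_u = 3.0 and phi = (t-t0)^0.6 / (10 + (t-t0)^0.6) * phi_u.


dt = 56 - 7 = 49
phi = 49^0.6 / (10 + 49^0.6) * 3.0
= 1.524

1.524


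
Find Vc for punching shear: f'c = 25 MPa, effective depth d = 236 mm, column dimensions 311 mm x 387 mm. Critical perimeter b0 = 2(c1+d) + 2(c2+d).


b0 = 2*(311 + 236) + 2*(387 + 236) = 2340 mm
Vc = 0.33 * sqrt(25) * 2340 * 236 / 1000
= 911.2 kN

911.2


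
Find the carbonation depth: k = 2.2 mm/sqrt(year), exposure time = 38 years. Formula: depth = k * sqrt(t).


depth = k * sqrt(t)
= 2.2 * sqrt(38)
= 13.56 mm

13.56


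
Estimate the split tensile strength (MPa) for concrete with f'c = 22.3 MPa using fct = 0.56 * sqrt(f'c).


fct = 0.56 * sqrt(22.3)
= 0.56 * 4.722
= 2.644 MPa

2.644


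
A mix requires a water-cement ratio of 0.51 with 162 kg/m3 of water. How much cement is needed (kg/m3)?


Cement = water / (w/c)
= 162 / 0.51
= 317.6 kg/m3

317.6


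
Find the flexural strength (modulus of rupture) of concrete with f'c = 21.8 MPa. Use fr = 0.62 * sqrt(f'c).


fr = 0.62 * sqrt(21.8)
= 2.895 MPa

2.895


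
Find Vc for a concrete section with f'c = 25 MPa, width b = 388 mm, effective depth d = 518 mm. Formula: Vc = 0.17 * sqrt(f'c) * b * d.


Vc = 0.17 * sqrt(25) * 388 * 518 / 1000
= 170.84 kN

170.84


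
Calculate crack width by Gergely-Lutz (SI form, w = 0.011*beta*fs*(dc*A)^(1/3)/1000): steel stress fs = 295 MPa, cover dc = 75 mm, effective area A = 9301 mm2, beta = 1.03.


w = 0.011 * beta * fs * (dc * A)^(1/3) / 1000
= 0.011 * 1.03 * 295 * (75 * 9301)^(1/3) / 1000
= 0.296 mm

0.296


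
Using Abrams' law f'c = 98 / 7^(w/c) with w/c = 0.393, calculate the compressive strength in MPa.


f'c = 98 / 7^0.393
= 98 / 2.148
= 45.61 MPa

45.61


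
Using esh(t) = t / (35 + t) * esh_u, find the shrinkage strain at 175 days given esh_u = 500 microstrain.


esh(175) = 175 / (35 + 175) * 500
= 175 / 210 * 500
= 416.7 microstrain

416.7


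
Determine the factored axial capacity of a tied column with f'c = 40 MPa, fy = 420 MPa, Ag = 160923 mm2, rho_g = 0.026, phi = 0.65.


Ast = rho * Ag = 0.026 * 160923 = 4183.998 mm2
phi*Pn = 0.65 * 0.80 * (0.85 * 40 * (160923 - 4183.998) + 420 * 4183.998) / 1000
= 3684.93 kN

3684.93


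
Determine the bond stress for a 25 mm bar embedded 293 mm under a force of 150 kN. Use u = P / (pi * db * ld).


u = P / (pi * db * ld)
= 150 * 1000 / (pi * 25 * 293)
= 6.518 MPa

6.518


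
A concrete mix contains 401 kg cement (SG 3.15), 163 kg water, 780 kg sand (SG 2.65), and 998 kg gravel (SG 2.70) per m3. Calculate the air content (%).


Vol cement = 401 / (3.15 * 1000) = 0.127302 m3
Vol water = 163 / 1000 = 0.163 m3
Vol sand = 780 / (2.65 * 1000) = 0.29434 m3
Vol gravel = 998 / (2.70 * 1000) = 0.36963 m3
Total solid + water volume = 0.954271 m3
Air = (1 - 0.954271) * 100 = 4.57%

4.57


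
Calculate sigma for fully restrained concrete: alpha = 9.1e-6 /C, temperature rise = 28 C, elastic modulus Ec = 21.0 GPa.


sigma = alpha * dT * Ec
= 9.1e-6 * 28 * 21.0 * 1000
= 5.351 MPa

5.351


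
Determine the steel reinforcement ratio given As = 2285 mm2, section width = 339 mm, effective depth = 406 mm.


rho = As / (b * d)
= 2285 / (339 * 406)
= 0.0166

0.0166


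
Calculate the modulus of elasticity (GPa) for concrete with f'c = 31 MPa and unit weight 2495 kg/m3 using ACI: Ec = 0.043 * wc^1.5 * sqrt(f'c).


Ec = 0.043 * 2495^1.5 * sqrt(31) / 1000
= 29.84 GPa

29.84


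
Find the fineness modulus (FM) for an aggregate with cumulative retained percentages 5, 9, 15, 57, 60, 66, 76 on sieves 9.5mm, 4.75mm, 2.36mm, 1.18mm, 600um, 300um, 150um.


FM = sum(cumulative % retained) / 100
= 288 / 100
= 2.88

2.88


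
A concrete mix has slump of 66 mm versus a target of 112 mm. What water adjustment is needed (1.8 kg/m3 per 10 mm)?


Difference = 112 - 66 = 46 mm
Water adjustment = 46 * 1.8 / 10 = 8.3 kg/m3

8.3


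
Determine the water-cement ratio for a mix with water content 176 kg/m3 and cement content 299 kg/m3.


w/c = water / cement
w/c = 176 / 299 = 0.589

0.589


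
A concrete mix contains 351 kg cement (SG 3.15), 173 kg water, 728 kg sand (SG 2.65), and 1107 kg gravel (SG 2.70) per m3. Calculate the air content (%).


Vol cement = 351 / (3.15 * 1000) = 0.111429 m3
Vol water = 173 / 1000 = 0.173 m3
Vol sand = 728 / (2.65 * 1000) = 0.274717 m3
Vol gravel = 1107 / (2.70 * 1000) = 0.41 m3
Total solid + water volume = 0.969146 m3
Air = (1 - 0.969146) * 100 = 3.09%

3.09


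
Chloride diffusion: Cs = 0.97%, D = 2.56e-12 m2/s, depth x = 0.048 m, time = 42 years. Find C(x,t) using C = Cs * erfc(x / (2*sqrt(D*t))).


t_seconds = 42 * 365.25 * 24 * 3600 = 1325419200.0 s
arg = 0.048 / (2 * sqrt(2.56e-12 * 1325419200.0))
= 0.412
erfc(0.412) = 0.5601
C = 0.97 * 0.5601 = 0.5433%

0.5433


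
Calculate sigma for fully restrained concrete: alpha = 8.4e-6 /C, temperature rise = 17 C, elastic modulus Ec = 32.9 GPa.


sigma = alpha * dT * Ec
= 8.4e-6 * 17 * 32.9 * 1000
= 4.698 MPa

4.698


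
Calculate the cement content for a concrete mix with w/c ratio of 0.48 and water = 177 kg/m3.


Cement = water / (w/c)
= 177 / 0.48
= 368.8 kg/m3

368.8


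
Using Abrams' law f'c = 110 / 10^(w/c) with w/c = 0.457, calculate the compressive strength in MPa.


f'c = 110 / 10^0.457
= 110 / 2.864
= 38.41 MPa

38.41


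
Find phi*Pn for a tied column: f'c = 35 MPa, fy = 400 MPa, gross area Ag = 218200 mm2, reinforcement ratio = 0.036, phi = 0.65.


Ast = rho * Ag = 0.036 * 218200 = 7855.2 mm2
phi*Pn = 0.65 * 0.80 * (0.85 * 35 * (218200 - 7855.2) + 400 * 7855.2) / 1000
= 4887.92 kN

4887.92


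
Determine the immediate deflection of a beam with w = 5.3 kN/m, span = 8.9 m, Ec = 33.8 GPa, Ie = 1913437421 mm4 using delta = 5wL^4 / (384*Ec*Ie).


Convert: L = 8.9 m = 8900 mm, Ec = 33.8 GPa = 33800 MPa
delta = 5 * 5.3 * 8900^4 / (384 * 33800 * 1913437421)
= 6.69 mm

6.69


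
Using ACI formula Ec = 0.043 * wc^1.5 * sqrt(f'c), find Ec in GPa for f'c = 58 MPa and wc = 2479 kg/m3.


Ec = 0.043 * 2479^1.5 * sqrt(58) / 1000
= 40.42 GPa

40.42


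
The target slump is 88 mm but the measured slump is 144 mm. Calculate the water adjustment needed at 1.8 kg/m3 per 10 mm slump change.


Difference = 88 - 144 = -56 mm
Water adjustment = -56 * 1.8 / 10 = -10.1 kg/m3

-10.1


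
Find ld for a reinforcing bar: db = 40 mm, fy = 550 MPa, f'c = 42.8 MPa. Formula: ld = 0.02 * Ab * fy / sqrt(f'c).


Ab = pi * 40^2 / 4 = 1256.637 mm2
ld = 0.02 * 1256.637 * 550 / sqrt(42.8)
= 2112.9 mm

2112.9


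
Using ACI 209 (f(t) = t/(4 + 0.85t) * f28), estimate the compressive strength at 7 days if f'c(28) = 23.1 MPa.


f(7) = 7 / (4 + 0.85 * 7) * 23.1
= 7 / 9.95 * 23.1
= 16.25 MPa

16.25


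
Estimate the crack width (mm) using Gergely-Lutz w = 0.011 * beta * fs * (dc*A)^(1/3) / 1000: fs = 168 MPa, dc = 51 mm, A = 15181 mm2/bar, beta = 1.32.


w = 0.011 * beta * fs * (dc * A)^(1/3) / 1000
= 0.011 * 1.32 * 168 * (51 * 15181)^(1/3) / 1000
= 0.224 mm

0.224


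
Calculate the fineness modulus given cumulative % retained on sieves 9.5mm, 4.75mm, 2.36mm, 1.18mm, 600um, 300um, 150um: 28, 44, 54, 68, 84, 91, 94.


FM = sum(cumulative % retained) / 100
= 463 / 100
= 4.63

4.63


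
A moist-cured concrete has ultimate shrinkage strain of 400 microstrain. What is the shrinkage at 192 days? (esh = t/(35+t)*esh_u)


esh(192) = 192 / (35 + 192) * 400
= 192 / 227 * 400
= 338.3 microstrain

338.3


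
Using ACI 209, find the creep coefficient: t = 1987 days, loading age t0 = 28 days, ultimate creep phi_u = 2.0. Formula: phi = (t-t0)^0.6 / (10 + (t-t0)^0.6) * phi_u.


dt = 1987 - 28 = 1959
phi = 1959^0.6 / (10 + 1959^0.6) * 2.0
= 1.809

1.809


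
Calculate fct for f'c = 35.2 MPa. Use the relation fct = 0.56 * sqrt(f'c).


fct = 0.56 * sqrt(35.2)
= 0.56 * 5.933
= 3.322 MPa

3.322


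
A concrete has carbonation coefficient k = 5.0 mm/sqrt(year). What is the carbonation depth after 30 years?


depth = k * sqrt(t)
= 5.0 * sqrt(30)
= 27.39 mm

27.39


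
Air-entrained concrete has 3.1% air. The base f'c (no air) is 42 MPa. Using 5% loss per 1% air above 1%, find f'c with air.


Strength loss = (3.1 - 1) * 5 = 10.5%
f'c = 42 * (1 - 10.5/100)
= 37.59 MPa

37.59


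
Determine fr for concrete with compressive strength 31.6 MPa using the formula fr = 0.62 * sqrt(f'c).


fr = 0.62 * sqrt(31.6)
= 3.485 MPa

3.485


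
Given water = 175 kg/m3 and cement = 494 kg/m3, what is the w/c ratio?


w/c = water / cement
w/c = 175 / 494 = 0.354

0.354


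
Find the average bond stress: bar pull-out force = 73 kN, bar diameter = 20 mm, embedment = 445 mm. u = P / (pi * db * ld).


u = P / (pi * db * ld)
= 73 * 1000 / (pi * 20 * 445)
= 2.611 MPa

2.611


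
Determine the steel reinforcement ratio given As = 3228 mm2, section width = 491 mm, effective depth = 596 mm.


rho = As / (b * d)
= 3228 / (491 * 596)
= 0.011

0.011


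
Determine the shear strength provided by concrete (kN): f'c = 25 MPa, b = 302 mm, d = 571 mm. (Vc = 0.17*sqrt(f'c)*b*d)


Vc = 0.17 * sqrt(25) * 302 * 571 / 1000
= 146.58 kN

146.58


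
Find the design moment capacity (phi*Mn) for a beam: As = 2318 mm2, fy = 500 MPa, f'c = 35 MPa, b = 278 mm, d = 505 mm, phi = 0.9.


a = As * fy / (0.85 * f'c * b)
= 2318 * 500 / (0.85 * 35 * 278)
= 140.1366 mm
Mn = As * fy * (d - a/2) / 10^6
= 504.0858 kN-m
phi*Mn = 0.9 * 504.0858 = 453.68 kN-m

453.68


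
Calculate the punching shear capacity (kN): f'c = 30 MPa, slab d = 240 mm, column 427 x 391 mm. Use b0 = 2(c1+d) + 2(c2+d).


b0 = 2*(427 + 240) + 2*(391 + 240) = 2596 mm
Vc = 0.33 * sqrt(30) * 2596 * 240 / 1000
= 1126.14 kN

1126.14


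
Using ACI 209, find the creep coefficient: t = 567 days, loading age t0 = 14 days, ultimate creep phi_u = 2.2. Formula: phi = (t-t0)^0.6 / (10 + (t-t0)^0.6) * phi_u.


dt = 567 - 14 = 553
phi = 553^0.6 / (10 + 553^0.6) * 2.2
= 1.794

1.794


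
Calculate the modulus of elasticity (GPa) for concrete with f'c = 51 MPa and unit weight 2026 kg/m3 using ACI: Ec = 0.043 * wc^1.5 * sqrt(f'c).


Ec = 0.043 * 2026^1.5 * sqrt(51) / 1000
= 28.0 GPa

28.0


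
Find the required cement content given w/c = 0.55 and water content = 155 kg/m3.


Cement = water / (w/c)
= 155 / 0.55
= 281.8 kg/m3

281.8


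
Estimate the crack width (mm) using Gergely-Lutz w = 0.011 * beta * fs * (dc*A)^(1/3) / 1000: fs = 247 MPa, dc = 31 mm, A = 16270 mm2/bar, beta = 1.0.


w = 0.011 * beta * fs * (dc * A)^(1/3) / 1000
= 0.011 * 1.0 * 247 * (31 * 16270)^(1/3) / 1000
= 0.216 mm

0.216


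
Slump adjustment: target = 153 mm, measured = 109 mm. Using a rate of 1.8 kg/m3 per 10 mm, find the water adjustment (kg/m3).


Difference = 153 - 109 = 44 mm
Water adjustment = 44 * 1.8 / 10 = 7.9 kg/m3

7.9


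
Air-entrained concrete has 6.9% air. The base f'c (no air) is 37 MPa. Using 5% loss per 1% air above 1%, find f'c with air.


Strength loss = (6.9 - 1) * 5 = 29.5%
f'c = 37 * (1 - 29.5/100)
= 26.09 MPa

26.09


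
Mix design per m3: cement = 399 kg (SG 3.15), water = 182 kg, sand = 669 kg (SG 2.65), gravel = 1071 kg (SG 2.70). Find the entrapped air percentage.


Vol cement = 399 / (3.15 * 1000) = 0.126667 m3
Vol water = 182 / 1000 = 0.182 m3
Vol sand = 669 / (2.65 * 1000) = 0.252453 m3
Vol gravel = 1071 / (2.70 * 1000) = 0.396667 m3
Total solid + water volume = 0.957786 m3
Air = (1 - 0.957786) * 100 = 4.22%

4.22


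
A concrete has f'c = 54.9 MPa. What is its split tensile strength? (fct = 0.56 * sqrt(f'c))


fct = 0.56 * sqrt(54.9)
= 0.56 * 7.409
= 4.149 MPa

4.149


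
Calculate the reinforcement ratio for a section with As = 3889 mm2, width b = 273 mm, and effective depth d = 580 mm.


rho = As / (b * d)
= 3889 / (273 * 580)
= 0.0246

0.0246


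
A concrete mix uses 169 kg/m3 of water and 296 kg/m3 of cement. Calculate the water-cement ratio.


w/c = water / cement
w/c = 169 / 296 = 0.571

0.571


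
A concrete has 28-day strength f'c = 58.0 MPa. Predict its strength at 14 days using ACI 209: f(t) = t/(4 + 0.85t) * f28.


f(14) = 14 / (4 + 0.85 * 14) * 58.0
= 14 / 15.9 * 58.0
= 51.07 MPa

51.07


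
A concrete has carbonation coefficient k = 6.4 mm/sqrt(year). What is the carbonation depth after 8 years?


depth = k * sqrt(t)
= 6.4 * sqrt(8)
= 18.1 mm

18.1


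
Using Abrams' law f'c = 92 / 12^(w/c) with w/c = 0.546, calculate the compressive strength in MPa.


f'c = 92 / 12^0.546
= 92 / 3.884
= 23.69 MPa

23.69


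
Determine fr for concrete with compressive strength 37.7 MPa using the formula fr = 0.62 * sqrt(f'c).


fr = 0.62 * sqrt(37.7)
= 3.807 MPa

3.807


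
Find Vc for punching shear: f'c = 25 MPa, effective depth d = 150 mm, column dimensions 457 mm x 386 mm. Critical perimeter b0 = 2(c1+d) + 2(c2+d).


b0 = 2*(457 + 150) + 2*(386 + 150) = 2286 mm
Vc = 0.33 * sqrt(25) * 2286 * 150 / 1000
= 565.78 kN

565.78


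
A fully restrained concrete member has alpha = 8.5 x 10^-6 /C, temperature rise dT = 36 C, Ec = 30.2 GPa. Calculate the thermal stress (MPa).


sigma = alpha * dT * Ec
= 8.5e-6 * 36 * 30.2 * 1000
= 9.241 MPa

9.241


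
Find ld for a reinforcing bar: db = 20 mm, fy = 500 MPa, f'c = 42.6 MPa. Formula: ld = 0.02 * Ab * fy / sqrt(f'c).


Ab = pi * 20^2 / 4 = 314.159 mm2
ld = 0.02 * 314.159 * 500 / sqrt(42.6)
= 481.3 mm

481.3


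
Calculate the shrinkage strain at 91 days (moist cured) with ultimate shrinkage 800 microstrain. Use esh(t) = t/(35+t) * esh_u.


esh(91) = 91 / (35 + 91) * 800
= 91 / 126 * 800
= 577.8 microstrain

577.8


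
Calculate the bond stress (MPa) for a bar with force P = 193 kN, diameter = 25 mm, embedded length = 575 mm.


u = P / (pi * db * ld)
= 193 * 1000 / (pi * 25 * 575)
= 4.274 MPa

4.274


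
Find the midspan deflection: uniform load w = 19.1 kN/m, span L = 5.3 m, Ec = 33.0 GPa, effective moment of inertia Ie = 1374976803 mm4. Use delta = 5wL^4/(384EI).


Convert: L = 5.3 m = 5300 mm, Ec = 33.0 GPa = 33000 MPa
delta = 5 * 19.1 * 5300^4 / (384 * 33000 * 1374976803)
= 4.32 mm

4.32


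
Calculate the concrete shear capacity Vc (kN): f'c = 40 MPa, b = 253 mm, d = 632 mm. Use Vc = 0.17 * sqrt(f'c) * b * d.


Vc = 0.17 * sqrt(40) * 253 * 632 / 1000
= 171.92 kN

171.92


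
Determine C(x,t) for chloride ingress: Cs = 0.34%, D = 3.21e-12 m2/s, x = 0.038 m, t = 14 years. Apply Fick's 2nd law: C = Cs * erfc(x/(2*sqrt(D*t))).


t_seconds = 14 * 365.25 * 24 * 3600 = 441806400.0 s
arg = 0.038 / (2 * sqrt(3.21e-12 * 441806400.0))
= 0.5045
erfc(0.5045) = 0.4755
C = 0.34 * 0.4755 = 0.1617%

0.1617


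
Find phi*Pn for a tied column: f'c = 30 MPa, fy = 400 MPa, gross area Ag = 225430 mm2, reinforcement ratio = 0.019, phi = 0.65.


Ast = rho * Ag = 0.019 * 225430 = 4283.17 mm2
phi*Pn = 0.65 * 0.80 * (0.85 * 30 * (225430 - 4283.17) + 400 * 4283.17) / 1000
= 3823.31 kN

3823.31


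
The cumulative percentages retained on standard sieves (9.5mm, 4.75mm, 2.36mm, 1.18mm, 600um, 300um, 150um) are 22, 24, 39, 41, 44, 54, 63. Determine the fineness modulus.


FM = sum(cumulative % retained) / 100
= 287 / 100
= 2.87

2.87


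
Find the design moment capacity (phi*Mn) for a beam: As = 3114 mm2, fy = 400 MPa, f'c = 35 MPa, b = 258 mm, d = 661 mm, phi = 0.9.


a = As * fy / (0.85 * f'c * b)
= 3114 * 400 / (0.85 * 35 * 258)
= 162.2826 mm
Mn = As * fy * (d - a/2) / 10^6
= 722.272 kN-m
phi*Mn = 0.9 * 722.272 = 650.04 kN-m

650.04


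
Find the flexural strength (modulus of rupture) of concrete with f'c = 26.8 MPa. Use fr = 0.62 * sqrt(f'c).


fr = 0.62 * sqrt(26.8)
= 3.21 MPa

3.21


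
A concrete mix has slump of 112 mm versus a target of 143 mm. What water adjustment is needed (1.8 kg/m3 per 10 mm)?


Difference = 143 - 112 = 31 mm
Water adjustment = 31 * 1.8 / 10 = 5.6 kg/m3

5.6


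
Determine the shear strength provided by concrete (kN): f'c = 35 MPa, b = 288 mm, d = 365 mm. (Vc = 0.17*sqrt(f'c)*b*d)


Vc = 0.17 * sqrt(35) * 288 * 365 / 1000
= 105.72 kN

105.72


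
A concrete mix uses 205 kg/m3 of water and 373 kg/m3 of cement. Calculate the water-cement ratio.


w/c = water / cement
w/c = 205 / 373 = 0.55

0.55


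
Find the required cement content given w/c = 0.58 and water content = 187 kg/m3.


Cement = water / (w/c)
= 187 / 0.58
= 322.4 kg/m3

322.4


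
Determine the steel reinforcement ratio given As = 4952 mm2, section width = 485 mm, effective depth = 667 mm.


rho = As / (b * d)
= 4952 / (485 * 667)
= 0.0153

0.0153


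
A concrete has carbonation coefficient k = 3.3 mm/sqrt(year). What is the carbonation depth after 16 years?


depth = k * sqrt(t)
= 3.3 * sqrt(16)
= 13.2 mm

13.2


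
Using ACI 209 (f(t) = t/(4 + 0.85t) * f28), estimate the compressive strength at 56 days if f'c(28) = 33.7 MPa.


f(56) = 56 / (4 + 0.85 * 56) * 33.7
= 56 / 51.6 * 33.7
= 36.57 MPa

36.57


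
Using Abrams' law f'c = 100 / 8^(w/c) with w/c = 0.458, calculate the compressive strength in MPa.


f'c = 100 / 8^0.458
= 100 / 2.592
= 38.58 MPa

38.58


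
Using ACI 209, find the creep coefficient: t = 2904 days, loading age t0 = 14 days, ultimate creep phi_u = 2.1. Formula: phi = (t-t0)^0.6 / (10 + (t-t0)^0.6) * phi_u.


dt = 2904 - 14 = 2890
phi = 2890^0.6 / (10 + 2890^0.6) * 2.1
= 1.938

1.938


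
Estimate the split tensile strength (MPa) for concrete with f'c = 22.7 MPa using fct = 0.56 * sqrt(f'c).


fct = 0.56 * sqrt(22.7)
= 0.56 * 4.764
= 2.668 MPa

2.668


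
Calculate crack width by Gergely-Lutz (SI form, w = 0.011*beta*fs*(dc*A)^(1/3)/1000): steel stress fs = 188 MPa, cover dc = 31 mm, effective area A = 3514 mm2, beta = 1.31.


w = 0.011 * beta * fs * (dc * A)^(1/3) / 1000
= 0.011 * 1.31 * 188 * (31 * 3514)^(1/3) / 1000
= 0.129 mm

0.129


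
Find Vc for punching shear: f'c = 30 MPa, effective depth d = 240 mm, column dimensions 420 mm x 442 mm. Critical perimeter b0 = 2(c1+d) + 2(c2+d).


b0 = 2*(420 + 240) + 2*(442 + 240) = 2684 mm
Vc = 0.33 * sqrt(30) * 2684 * 240 / 1000
= 1164.31 kN

1164.31


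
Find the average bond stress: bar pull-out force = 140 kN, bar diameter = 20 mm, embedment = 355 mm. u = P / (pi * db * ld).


u = P / (pi * db * ld)
= 140 * 1000 / (pi * 20 * 355)
= 6.277 MPa

6.277


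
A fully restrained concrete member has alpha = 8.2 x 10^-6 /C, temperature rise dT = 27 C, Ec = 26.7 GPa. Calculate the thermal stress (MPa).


sigma = alpha * dT * Ec
= 8.2e-6 * 27 * 26.7 * 1000
= 5.911 MPa

5.911


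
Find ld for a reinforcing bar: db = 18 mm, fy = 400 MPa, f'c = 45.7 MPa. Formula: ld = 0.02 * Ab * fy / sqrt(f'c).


Ab = pi * 18^2 / 4 = 254.469 mm2
ld = 0.02 * 254.469 * 400 / sqrt(45.7)
= 301.1 mm

301.1


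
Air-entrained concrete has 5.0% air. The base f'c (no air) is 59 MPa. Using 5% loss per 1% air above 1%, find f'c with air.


Strength loss = (5.0 - 1) * 5 = 20.0%
f'c = 59 * (1 - 20.0/100)
= 47.2 MPa

47.2


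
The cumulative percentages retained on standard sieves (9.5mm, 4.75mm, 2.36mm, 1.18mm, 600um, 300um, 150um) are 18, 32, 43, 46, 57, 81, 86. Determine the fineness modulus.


FM = sum(cumulative % retained) / 100
= 363 / 100
= 3.63

3.63


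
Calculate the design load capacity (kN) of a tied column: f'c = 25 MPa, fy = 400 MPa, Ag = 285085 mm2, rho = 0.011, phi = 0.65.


Ast = rho * Ag = 0.011 * 285085 = 3135.935 mm2
phi*Pn = 0.65 * 0.80 * (0.85 * 25 * (285085 - 3135.935) + 400 * 3135.935) / 1000
= 3767.81 kN

3767.81


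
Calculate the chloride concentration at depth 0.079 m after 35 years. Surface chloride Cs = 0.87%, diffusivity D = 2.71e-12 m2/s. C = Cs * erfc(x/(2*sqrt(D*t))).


t_seconds = 35 * 365.25 * 24 * 3600 = 1104516000.0 s
arg = 0.079 / (2 * sqrt(2.71e-12 * 1104516000.0))
= 0.722
erfc(0.722) = 0.3072
C = 0.87 * 0.3072 = 0.2673%

0.2673


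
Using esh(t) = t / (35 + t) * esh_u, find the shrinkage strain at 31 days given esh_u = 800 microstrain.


esh(31) = 31 / (35 + 31) * 800
= 31 / 66 * 800
= 375.8 microstrain

375.8


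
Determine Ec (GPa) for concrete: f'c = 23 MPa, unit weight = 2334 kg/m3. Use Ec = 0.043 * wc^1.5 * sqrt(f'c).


Ec = 0.043 * 2334^1.5 * sqrt(23) / 1000
= 23.25 GPa

23.25


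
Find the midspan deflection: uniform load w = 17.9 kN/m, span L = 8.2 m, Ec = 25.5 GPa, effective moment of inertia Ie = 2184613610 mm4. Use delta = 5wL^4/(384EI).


Convert: L = 8.2 m = 8200 mm, Ec = 25.5 GPa = 25500 MPa
delta = 5 * 17.9 * 8200^4 / (384 * 25500 * 2184613610)
= 18.92 mm

18.92


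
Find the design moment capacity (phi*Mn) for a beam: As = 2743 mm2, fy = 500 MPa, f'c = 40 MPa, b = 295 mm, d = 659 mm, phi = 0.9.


a = As * fy / (0.85 * f'c * b)
= 2743 * 500 / (0.85 * 40 * 295)
= 136.7398 mm
Mn = As * fy * (d - a/2) / 10^6
= 810.0492 kN-m
phi*Mn = 0.9 * 810.0492 = 729.04 kN-m

729.04


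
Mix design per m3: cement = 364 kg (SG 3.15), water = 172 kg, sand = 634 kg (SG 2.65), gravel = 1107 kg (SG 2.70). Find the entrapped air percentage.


Vol cement = 364 / (3.15 * 1000) = 0.115556 m3
Vol water = 172 / 1000 = 0.172 m3
Vol sand = 634 / (2.65 * 1000) = 0.239245 m3
Vol gravel = 1107 / (2.70 * 1000) = 0.41 m3
Total solid + water volume = 0.936801 m3
Air = (1 - 0.936801) * 100 = 6.32%

6.32


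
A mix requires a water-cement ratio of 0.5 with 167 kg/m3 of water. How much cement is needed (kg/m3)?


Cement = water / (w/c)
= 167 / 0.5
= 334.0 kg/m3

334.0


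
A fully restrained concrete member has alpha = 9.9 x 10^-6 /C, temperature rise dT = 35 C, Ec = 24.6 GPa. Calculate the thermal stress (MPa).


sigma = alpha * dT * Ec
= 9.9e-6 * 35 * 24.6 * 1000
= 8.524 MPa

8.524


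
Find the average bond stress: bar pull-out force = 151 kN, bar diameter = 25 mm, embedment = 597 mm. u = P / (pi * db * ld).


u = P / (pi * db * ld)
= 151 * 1000 / (pi * 25 * 597)
= 3.22 MPa

3.22


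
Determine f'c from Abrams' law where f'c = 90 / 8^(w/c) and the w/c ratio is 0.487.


f'c = 90 / 8^0.487
= 90 / 2.753
= 32.69 MPa

32.69


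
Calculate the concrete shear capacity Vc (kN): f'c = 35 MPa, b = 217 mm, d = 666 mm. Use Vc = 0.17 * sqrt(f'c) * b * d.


Vc = 0.17 * sqrt(35) * 217 * 666 / 1000
= 145.35 kN

145.35


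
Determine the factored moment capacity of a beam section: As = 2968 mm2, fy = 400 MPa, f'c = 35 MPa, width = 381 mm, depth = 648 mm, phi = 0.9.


a = As * fy / (0.85 * f'c * b)
= 2968 * 400 / (0.85 * 35 * 381)
= 104.7398 mm
Mn = As * fy * (d - a/2) / 10^6
= 707.132 kN-m
phi*Mn = 0.9 * 707.132 = 636.42 kN-m

636.42


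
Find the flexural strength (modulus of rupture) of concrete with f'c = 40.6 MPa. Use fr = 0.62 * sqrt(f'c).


fr = 0.62 * sqrt(40.6)
= 3.951 MPa

3.951


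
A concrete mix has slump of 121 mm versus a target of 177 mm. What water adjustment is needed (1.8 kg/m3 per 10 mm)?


Difference = 177 - 121 = 56 mm
Water adjustment = 56 * 1.8 / 10 = 10.1 kg/m3

10.1


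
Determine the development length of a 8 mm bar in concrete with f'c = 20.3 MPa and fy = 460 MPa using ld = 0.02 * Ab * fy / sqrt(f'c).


Ab = pi * 8^2 / 4 = 50.265 mm2
ld = 0.02 * 50.265 * 460 / sqrt(20.3)
= 102.6 mm

102.6


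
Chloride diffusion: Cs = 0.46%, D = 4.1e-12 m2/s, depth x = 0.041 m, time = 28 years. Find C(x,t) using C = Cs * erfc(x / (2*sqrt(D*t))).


t_seconds = 28 * 365.25 * 24 * 3600 = 883612800.0 s
arg = 0.041 / (2 * sqrt(4.1e-12 * 883612800.0))
= 0.3406
erfc(0.3406) = 0.63
C = 0.46 * 0.63 = 0.2898%

0.2898


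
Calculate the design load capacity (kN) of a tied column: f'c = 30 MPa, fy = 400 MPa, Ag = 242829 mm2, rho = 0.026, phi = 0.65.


Ast = rho * Ag = 0.026 * 242829 = 6313.554 mm2
phi*Pn = 0.65 * 0.80 * (0.85 * 30 * (242829 - 6313.554) + 400 * 6313.554) / 1000
= 4449.41 kN

4449.41


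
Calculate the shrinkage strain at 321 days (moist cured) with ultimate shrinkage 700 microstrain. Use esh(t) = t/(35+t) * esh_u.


esh(321) = 321 / (35 + 321) * 700
= 321 / 356 * 700
= 631.2 microstrain

631.2


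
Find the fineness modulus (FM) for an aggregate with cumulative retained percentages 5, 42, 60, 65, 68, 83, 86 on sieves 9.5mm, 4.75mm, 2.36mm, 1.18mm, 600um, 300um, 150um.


FM = sum(cumulative % retained) / 100
= 409 / 100
= 4.09

4.09


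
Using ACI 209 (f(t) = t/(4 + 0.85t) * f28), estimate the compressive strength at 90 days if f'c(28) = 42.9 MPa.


f(90) = 90 / (4 + 0.85 * 90) * 42.9
= 90 / 80.5 * 42.9
= 47.96 MPa

47.96


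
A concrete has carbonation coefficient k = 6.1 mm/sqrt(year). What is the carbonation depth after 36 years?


depth = k * sqrt(t)
= 6.1 * sqrt(36)
= 36.6 mm

36.6


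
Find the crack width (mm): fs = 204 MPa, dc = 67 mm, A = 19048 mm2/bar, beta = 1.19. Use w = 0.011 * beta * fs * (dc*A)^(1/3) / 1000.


w = 0.011 * beta * fs * (dc * A)^(1/3) / 1000
= 0.011 * 1.19 * 204 * (67 * 19048)^(1/3) / 1000
= 0.29 mm

0.29


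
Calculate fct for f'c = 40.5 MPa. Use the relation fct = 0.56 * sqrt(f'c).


fct = 0.56 * sqrt(40.5)
= 0.56 * 6.364
= 3.564 MPa

3.564


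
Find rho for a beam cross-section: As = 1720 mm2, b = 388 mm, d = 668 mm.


rho = As / (b * d)
= 1720 / (388 * 668)
= 0.0066

0.0066


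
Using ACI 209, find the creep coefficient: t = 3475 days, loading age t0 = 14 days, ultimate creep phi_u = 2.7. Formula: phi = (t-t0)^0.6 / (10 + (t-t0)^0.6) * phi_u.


dt = 3475 - 14 = 3461
phi = 3461^0.6 / (10 + 3461^0.6) * 2.7
= 2.511

2.511


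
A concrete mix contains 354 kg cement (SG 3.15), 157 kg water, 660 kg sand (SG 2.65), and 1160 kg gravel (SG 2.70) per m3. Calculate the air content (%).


Vol cement = 354 / (3.15 * 1000) = 0.112381 m3
Vol water = 157 / 1000 = 0.157 m3
Vol sand = 660 / (2.65 * 1000) = 0.249057 m3
Vol gravel = 1160 / (2.70 * 1000) = 0.42963 m3
Total solid + water volume = 0.948067 m3
Air = (1 - 0.948067) * 100 = 5.19%

5.19


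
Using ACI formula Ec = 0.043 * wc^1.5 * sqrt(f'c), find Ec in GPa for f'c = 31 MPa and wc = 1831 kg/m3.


Ec = 0.043 * 1831^1.5 * sqrt(31) / 1000
= 18.76 GPa

18.76


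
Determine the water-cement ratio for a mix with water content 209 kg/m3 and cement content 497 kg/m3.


w/c = water / cement
w/c = 209 / 497 = 0.421

0.421


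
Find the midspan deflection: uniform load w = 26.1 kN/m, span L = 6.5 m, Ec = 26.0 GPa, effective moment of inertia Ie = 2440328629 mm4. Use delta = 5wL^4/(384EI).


Convert: L = 6.5 m = 6500 mm, Ec = 26.0 GPa = 26000 MPa
delta = 5 * 26.1 * 6500^4 / (384 * 26000 * 2440328629)
= 9.56 mm

9.56


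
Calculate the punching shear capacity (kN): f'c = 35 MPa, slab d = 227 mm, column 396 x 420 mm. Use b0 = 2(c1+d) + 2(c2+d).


b0 = 2*(396 + 227) + 2*(420 + 227) = 2540 mm
Vc = 0.33 * sqrt(35) * 2540 * 227 / 1000
= 1125.66 kN

1125.66


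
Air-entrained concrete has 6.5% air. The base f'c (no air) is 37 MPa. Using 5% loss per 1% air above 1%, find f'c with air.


Strength loss = (6.5 - 1) * 5 = 27.5%
f'c = 37 * (1 - 27.5/100)
= 26.82 MPa

26.82


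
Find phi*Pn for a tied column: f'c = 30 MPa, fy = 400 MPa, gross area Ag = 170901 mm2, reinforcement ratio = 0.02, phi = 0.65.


Ast = rho * Ag = 0.02 * 170901 = 3418.02 mm2
phi*Pn = 0.65 * 0.80 * (0.85 * 30 * (170901 - 3418.02) + 400 * 3418.02) / 1000
= 2931.77 kN

2931.77


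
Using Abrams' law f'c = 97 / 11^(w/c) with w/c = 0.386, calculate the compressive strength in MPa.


f'c = 97 / 11^0.386
= 97 / 2.523
= 38.44 MPa

38.44


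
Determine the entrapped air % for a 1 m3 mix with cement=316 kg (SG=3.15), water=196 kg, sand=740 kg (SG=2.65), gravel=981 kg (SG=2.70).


Vol cement = 316 / (3.15 * 1000) = 0.100317 m3
Vol water = 196 / 1000 = 0.196 m3
Vol sand = 740 / (2.65 * 1000) = 0.279245 m3
Vol gravel = 981 / (2.70 * 1000) = 0.363333 m3
Total solid + water volume = 0.938896 m3
Air = (1 - 0.938896) * 100 = 6.11%

6.11


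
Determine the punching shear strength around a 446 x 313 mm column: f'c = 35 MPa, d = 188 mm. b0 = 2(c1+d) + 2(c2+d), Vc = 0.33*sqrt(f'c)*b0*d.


b0 = 2*(446 + 188) + 2*(313 + 188) = 2270 mm
Vc = 0.33 * sqrt(35) * 2270 * 188 / 1000
= 833.17 kN

833.17


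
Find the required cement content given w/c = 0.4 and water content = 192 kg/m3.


Cement = water / (w/c)
= 192 / 0.4
= 480.0 kg/m3

480.0


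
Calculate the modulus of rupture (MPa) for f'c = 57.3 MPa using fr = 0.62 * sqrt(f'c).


fr = 0.62 * sqrt(57.3)
= 4.693 MPa

4.693


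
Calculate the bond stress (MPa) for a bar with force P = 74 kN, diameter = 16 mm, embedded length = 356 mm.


u = P / (pi * db * ld)
= 74 * 1000 / (pi * 16 * 356)
= 4.135 MPa

4.135


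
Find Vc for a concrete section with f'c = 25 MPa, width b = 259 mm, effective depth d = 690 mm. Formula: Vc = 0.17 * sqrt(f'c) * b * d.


Vc = 0.17 * sqrt(25) * 259 * 690 / 1000
= 151.9 kN

151.9


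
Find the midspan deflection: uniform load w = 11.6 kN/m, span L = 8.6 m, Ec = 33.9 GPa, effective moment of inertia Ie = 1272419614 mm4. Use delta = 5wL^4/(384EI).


Convert: L = 8.6 m = 8600 mm, Ec = 33.9 GPa = 33900 MPa
delta = 5 * 11.6 * 8600^4 / (384 * 33900 * 1272419614)
= 19.15 mm

19.15


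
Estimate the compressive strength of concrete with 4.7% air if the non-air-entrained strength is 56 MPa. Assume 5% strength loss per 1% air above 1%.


Strength loss = (4.7 - 1) * 5 = 18.5%
f'c = 56 * (1 - 18.5/100)
= 45.64 MPa

45.64


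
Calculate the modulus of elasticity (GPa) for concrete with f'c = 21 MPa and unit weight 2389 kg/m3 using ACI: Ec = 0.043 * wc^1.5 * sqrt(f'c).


Ec = 0.043 * 2389^1.5 * sqrt(21) / 1000
= 23.01 GPa

23.01


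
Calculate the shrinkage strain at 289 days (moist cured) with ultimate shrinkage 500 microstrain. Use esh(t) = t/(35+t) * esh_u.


esh(289) = 289 / (35 + 289) * 500
= 289 / 324 * 500
= 446.0 microstrain

446.0


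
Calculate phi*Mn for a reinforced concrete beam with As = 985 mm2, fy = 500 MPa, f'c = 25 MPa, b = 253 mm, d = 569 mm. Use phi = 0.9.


a = As * fy / (0.85 * f'c * b)
= 985 * 500 / (0.85 * 25 * 253)
= 91.6066 mm
Mn = As * fy * (d - a/2) / 10^6
= 257.6744 kN-m
phi*Mn = 0.9 * 257.6744 = 231.91 kN-m

231.91


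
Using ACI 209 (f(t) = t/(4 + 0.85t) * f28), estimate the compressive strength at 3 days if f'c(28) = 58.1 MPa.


f(3) = 3 / (4 + 0.85 * 3) * 58.1
= 3 / 6.55 * 58.1
= 26.61 MPa

26.61


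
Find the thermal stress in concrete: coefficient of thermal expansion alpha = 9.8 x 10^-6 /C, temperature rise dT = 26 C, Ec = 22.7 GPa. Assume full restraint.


sigma = alpha * dT * Ec
= 9.8e-6 * 26 * 22.7 * 1000
= 5.784 MPa

5.784


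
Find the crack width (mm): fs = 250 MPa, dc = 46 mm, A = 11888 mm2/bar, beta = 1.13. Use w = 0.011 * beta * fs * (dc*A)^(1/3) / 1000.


w = 0.011 * beta * fs * (dc * A)^(1/3) / 1000
= 0.011 * 1.13 * 250 * (46 * 11888)^(1/3) / 1000
= 0.254 mm

0.254


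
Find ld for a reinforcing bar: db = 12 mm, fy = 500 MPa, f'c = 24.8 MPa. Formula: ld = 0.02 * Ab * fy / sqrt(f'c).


Ab = pi * 12^2 / 4 = 113.097 mm2
ld = 0.02 * 113.097 * 500 / sqrt(24.8)
= 227.1 mm

227.1


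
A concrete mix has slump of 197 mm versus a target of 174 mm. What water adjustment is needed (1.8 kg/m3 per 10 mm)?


Difference = 174 - 197 = -23 mm
Water adjustment = -23 * 1.8 / 10 = -4.1 kg/m3

-4.1


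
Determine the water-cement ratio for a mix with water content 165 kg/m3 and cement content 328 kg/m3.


w/c = water / cement
w/c = 165 / 328 = 0.503

0.503


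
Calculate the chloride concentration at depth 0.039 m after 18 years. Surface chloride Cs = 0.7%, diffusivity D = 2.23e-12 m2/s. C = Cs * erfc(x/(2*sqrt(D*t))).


t_seconds = 18 * 365.25 * 24 * 3600 = 568036800.0 s
arg = 0.039 / (2 * sqrt(2.23e-12 * 568036800.0))
= 0.5479
erfc(0.5479) = 0.4384
C = 0.7 * 0.4384 = 0.3069%

0.3069


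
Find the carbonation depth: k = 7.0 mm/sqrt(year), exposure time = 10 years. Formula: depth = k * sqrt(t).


depth = k * sqrt(t)
= 7.0 * sqrt(10)
= 22.14 mm

22.14


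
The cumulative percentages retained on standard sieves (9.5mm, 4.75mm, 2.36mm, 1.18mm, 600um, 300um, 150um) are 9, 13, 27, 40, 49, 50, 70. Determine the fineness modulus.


FM = sum(cumulative % retained) / 100
= 258 / 100
= 2.58

2.58


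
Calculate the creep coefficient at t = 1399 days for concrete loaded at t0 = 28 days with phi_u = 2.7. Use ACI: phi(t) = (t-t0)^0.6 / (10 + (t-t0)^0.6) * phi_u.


dt = 1399 - 28 = 1371
phi = 1371^0.6 / (10 + 1371^0.6) * 2.7
= 2.387

2.387


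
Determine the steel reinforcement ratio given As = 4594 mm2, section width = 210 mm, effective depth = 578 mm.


rho = As / (b * d)
= 4594 / (210 * 578)
= 0.0378

0.0378


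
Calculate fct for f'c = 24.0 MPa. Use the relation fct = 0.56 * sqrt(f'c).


fct = 0.56 * sqrt(24.0)
= 0.56 * 4.899
= 2.743 MPa

2.743


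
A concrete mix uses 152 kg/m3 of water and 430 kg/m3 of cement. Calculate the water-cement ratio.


w/c = water / cement
w/c = 152 / 430 = 0.353

0.353


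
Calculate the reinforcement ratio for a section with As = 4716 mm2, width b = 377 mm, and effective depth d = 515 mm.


rho = As / (b * d)
= 4716 / (377 * 515)
= 0.0243

0.0243


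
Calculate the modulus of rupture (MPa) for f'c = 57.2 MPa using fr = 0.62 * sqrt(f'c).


fr = 0.62 * sqrt(57.2)
= 4.689 MPa

4.689


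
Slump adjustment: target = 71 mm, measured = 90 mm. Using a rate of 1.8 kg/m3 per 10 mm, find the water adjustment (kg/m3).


Difference = 71 - 90 = -19 mm
Water adjustment = -19 * 1.8 / 10 = -3.4 kg/m3

-3.4


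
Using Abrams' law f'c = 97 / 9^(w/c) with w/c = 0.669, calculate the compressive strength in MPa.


f'c = 97 / 9^0.669
= 97 / 4.349
= 22.3 MPa

22.3


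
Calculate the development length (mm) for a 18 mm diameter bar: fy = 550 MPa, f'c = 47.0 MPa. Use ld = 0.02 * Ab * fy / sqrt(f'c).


Ab = pi * 18^2 / 4 = 254.469 mm2
ld = 0.02 * 254.469 * 550 / sqrt(47.0)
= 408.3 mm

408.3


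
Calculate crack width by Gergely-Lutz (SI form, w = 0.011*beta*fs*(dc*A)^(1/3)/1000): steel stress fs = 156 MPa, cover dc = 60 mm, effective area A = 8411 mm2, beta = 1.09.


w = 0.011 * beta * fs * (dc * A)^(1/3) / 1000
= 0.011 * 1.09 * 156 * (60 * 8411)^(1/3) / 1000
= 0.149 mm

0.149


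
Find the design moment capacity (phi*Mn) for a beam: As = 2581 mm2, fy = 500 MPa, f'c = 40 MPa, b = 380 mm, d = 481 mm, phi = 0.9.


a = As * fy / (0.85 * f'c * b)
= 2581 * 500 / (0.85 * 40 * 380)
= 99.8839 mm
Mn = As * fy * (d - a/2) / 10^6
= 556.2804 kN-m
phi*Mn = 0.9 * 556.2804 = 500.65 kN-m

500.65


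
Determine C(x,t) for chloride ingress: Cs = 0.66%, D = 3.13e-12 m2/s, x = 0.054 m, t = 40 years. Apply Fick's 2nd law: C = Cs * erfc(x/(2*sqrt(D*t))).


t_seconds = 40 * 365.25 * 24 * 3600 = 1262304000.0 s
arg = 0.054 / (2 * sqrt(3.13e-12 * 1262304000.0))
= 0.4295
erfc(0.4295) = 0.5435
C = 0.66 * 0.5435 = 0.3587%

0.3587


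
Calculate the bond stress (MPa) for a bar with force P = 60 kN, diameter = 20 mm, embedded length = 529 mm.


u = P / (pi * db * ld)
= 60 * 1000 / (pi * 20 * 529)
= 1.805 MPa

1.805


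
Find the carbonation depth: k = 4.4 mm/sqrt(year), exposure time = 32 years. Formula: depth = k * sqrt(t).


depth = k * sqrt(t)
= 4.4 * sqrt(32)
= 24.89 mm

24.89


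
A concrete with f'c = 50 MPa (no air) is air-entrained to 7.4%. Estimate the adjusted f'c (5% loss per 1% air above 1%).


Strength loss = (7.4 - 1) * 5 = 32.0%
f'c = 50 * (1 - 32.0/100)
= 34.0 MPa

34.0


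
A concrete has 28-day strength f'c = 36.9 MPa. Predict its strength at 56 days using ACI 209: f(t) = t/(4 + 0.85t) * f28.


f(56) = 56 / (4 + 0.85 * 56) * 36.9
= 56 / 51.6 * 36.9
= 40.05 MPa

40.05


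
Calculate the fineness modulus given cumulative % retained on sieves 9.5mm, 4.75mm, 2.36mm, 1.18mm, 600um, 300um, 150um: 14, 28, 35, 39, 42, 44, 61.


FM = sum(cumulative % retained) / 100
= 263 / 100
= 2.63

2.63


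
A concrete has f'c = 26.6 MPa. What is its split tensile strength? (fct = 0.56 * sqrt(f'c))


fct = 0.56 * sqrt(26.6)
= 0.56 * 5.158
= 2.888 MPa

2.888


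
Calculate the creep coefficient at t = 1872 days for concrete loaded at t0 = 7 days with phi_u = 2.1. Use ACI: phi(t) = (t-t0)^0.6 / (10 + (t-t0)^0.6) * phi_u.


dt = 1872 - 7 = 1865
phi = 1865^0.6 / (10 + 1865^0.6) * 2.1
= 1.894

1.894


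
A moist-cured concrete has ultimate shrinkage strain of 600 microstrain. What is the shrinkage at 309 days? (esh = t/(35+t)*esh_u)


esh(309) = 309 / (35 + 309) * 600
= 309 / 344 * 600
= 539.0 microstrain

539.0


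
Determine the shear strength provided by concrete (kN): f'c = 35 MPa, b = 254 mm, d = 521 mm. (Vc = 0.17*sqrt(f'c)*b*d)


Vc = 0.17 * sqrt(35) * 254 * 521 / 1000
= 133.09 kN

133.09


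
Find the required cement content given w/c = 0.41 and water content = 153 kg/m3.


Cement = water / (w/c)
= 153 / 0.41
= 373.2 kg/m3

373.2


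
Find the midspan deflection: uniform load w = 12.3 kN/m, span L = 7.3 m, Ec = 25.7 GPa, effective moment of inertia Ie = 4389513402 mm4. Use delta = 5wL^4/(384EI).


Convert: L = 7.3 m = 7300 mm, Ec = 25.7 GPa = 25700 MPa
delta = 5 * 12.3 * 7300^4 / (384 * 25700 * 4389513402)
= 4.03 mm

4.03


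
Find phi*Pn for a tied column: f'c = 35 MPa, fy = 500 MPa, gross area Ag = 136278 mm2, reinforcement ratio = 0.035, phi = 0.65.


Ast = rho * Ag = 0.035 * 136278 = 4769.73 mm2
phi*Pn = 0.65 * 0.80 * (0.85 * 35 * (136278 - 4769.73) + 500 * 4769.73) / 1000
= 3274.56 kN

3274.56


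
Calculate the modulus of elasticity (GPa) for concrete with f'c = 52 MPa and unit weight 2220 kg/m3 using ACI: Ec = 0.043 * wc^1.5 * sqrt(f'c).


Ec = 0.043 * 2220^1.5 * sqrt(52) / 1000
= 32.43 GPa

32.43


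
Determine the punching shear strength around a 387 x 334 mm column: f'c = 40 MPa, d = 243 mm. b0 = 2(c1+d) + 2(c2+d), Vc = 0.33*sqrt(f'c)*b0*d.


b0 = 2*(387 + 243) + 2*(334 + 243) = 2414 mm
Vc = 0.33 * sqrt(40) * 2414 * 243 / 1000
= 1224.3 kN

1224.3
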